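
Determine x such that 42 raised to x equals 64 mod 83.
76

Baby-step giant-step with step n = ⌈√83⌉ = 10.
Baby steps 42^j mod 83 (j:value) for j=0..9: 0:1, 1:42, 2:21, 3:52, 4:26, 5:13, 6:48, 7:24, 8:12, 9:6.
Giant-step multiplier: 42^(-10) ≡ 42^(82-10) = 42^72 ≡ 28 (mod 83).
Giant steps γ_i = 64·28^i mod 83: γ_0=64, γ_1=49, γ_2=44, γ_3=70, γ_4=51, γ_5=17, γ_6=61, γ_7=48 (in table at j=6).
x = i·n + j = 7·10 + 6 = 76.
Check: 42^76 ≡ 64 (mod 83).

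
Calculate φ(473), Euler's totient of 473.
420

473 = 11 × 43
φ(n) = n × ∏(1 - 1/p) for each prime p dividing n
φ(473) = 473 × (1 - 1/11) × (1 - 1/43) = 420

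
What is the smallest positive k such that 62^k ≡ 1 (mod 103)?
102

103 is prime, so ord(62) divides φ(103) = 102.
Divisors of 102: 1, 2, 3, 6, 17, 34, 51, 102.
Repeated squaring: 62^1 ≡ 62, 62^2 ≡ 33, 62^4 ≡ 59, 62^8 ≡ 82, 62^16 ≡ 29, 62^32 ≡ 17, 62^64 ≡ 83 (mod 103).
Test 62^d mod 103 for each divisor d in increasing order:
62^1 ≡ 62
62^2 ≡ 33
62^3 = 62^2·62^1 ≡ 89
62^6 = 62^4·62^2 ≡ 93
62^17 = 62^16·62^1 ≡ 47
62^34 = 62^32·62^2 ≡ 46
62^51 = 62^32·62^16·62^2·62^1 ≡ 102
62^102 = 62^64·62^32·62^4·62^2 ≡ 1  ← first divisor giving 1
The order is 102.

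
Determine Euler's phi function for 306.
96

306 = 2 × 3^2 × 17
φ(n) = n × ∏(1 - 1/p) for each prime p dividing n
φ(306) = 306 × (1 - 1/2) × (1 - 1/3) × (1 - 1/17) = 96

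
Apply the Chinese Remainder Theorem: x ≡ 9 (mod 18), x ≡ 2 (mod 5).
27

Using Chinese Remainder Theorem:
M = 18 × 5 = 90
M1 = 5, M2 = 18
y1 = 5^(-1) mod 18 = 11
y2 = 18^(-1) mod 5 = 2
x = (9×5×11 + 2×18×2) mod 90 = 27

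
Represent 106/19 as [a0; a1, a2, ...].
[5; 1, 1, 2, 1, 2]

Euclidean algorithm steps:
106 = 5 × 19 + 11
19 = 1 × 11 + 8
11 = 1 × 8 + 3
8 = 2 × 3 + 2
3 = 1 × 2 + 1
2 = 2 × 1 + 0
Continued fraction: [5; 1, 1, 2, 1, 2]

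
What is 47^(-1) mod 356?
303

gcd(47, 356) = 1, so the inverse exists.
Extended Euclidean algorithm on (356, 47):
356 = 7 × 47 + 27  ⟹  27 = (1)·356 + (-7)·47
47 = 1 × 27 + 20  ⟹  20 = (-1)·356 + (8)·47
27 = 1 × 20 + 7  ⟹  7 = (2)·356 + (-15)·47
20 = 2 × 7 + 6  ⟹  6 = (-5)·356 + (38)·47
7 = 1 × 6 + 1  ⟹  1 = (7)·356 + (-53)·47
So (-53)·47 ≡ 1 (mod 356), i.e. 47^(-1) ≡ -53 ≡ 303 (mod 356).
Check: 47 × 303 = 14241 ≡ 1 (mod 356)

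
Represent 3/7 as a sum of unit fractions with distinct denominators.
1/3 + 1/11 + 1/231

Greedy algorithm:
3/7: ceiling(7/3) = 3, use 1/3
2/21: ceiling(21/2) = 11, use 1/11
1/231: ceiling(231/1) = 231, use 1/231
Result: 3/7 = 1/3 + 1/11 + 1/231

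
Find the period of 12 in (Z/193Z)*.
24

193 is prime, so ord(12) divides φ(193) = 192.
Divisors of 192: 1, 2, 3, 4, 6, 8, 12, 16, 24, 32, 48, 64, 96, 192.
Repeated squaring: 12^1 ≡ 12, 12^2 ≡ 144, 12^4 ≡ 85, 12^8 ≡ 84, 12^16 ≡ 108, 12^32 ≡ 84, 12^64 ≡ 108, 12^128 ≡ 84 (mod 193).
Test 12^d mod 193 for each divisor d in increasing order:
12^1 ≡ 12
12^2 ≡ 144
12^3 = 12^2·12^1 ≡ 184
12^4 ≡ 85
12^6 = 12^4·12^2 ≡ 81
12^8 ≡ 84
12^12 = 12^8·12^4 ≡ 192
12^16 ≡ 108
12^24 = 12^16·12^8 ≡ 1  ← first divisor giving 1
The order is 24.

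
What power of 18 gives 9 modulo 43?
16

Baby-step giant-step with step n = ⌈√43⌉ = 7.
Baby steps 18^j mod 43 (j:value) for j=0..6: 0:1, 1:18, 2:23, 3:27, 4:13, 5:19, 6:41.
Giant-step multiplier: 18^(-7) ≡ 18^(42-7) = 18^35 ≡ 37 (mod 43).
Giant steps γ_i = 9·37^i mod 43: γ_0=9, γ_1=32, γ_2=23 (in table at j=2).
x = i·n + j = 2·7 + 2 = 16.
Check: 18^16 ≡ 9 (mod 43).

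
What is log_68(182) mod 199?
84

Baby-step giant-step with step n = ⌈√199⌉ = 15.
Baby steps 68^j mod 199 (j:value) for j=0..14: 0:1, 1:68, 2:47, 3:12, 4:20, 5:166, 6:144, 7:41, 8:2, 9:136, 10:94, 11:24, 12:40, 13:133, 14:89.
Giant-step multiplier: 68^(-15) ≡ 68^(198-15) = 68^183 ≡ 17 (mod 199).
Giant steps γ_i = 182·17^i mod 199: γ_0=182, γ_1=109, γ_2=62, γ_3=59, γ_4=8, γ_5=136 (in table at j=9).
x = i·n + j = 5·15 + 9 = 84.
Check: 68^84 ≡ 182 (mod 199).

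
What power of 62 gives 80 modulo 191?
34

Baby-step giant-step with step n = ⌈√191⌉ = 14.
Baby steps 62^j mod 191 (j:value) for j=0..13: 0:1, 1:62, 2:24, 3:151, 4:3, 5:186, 6:72, 7:71, 8:9, 9:176, 10:25, 11:22, 12:27, 13:146.
Giant-step multiplier: 62^(-14) ≡ 62^(190-14) = 62^176 ≡ 163 (mod 191).
Giant steps γ_i = 80·163^i mod 191: γ_0=80, γ_1=52, γ_2=72 (in table at j=6).
x = i·n + j = 2·14 + 6 = 34.
Check: 62^34 ≡ 80 (mod 191).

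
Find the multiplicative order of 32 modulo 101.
20

101 is prime, so ord(32) divides φ(101) = 100.
Divisors of 100: 1, 2, 4, 5, 10, 20, 25, 50, 100.
Repeated squaring: 32^1 ≡ 32, 32^2 ≡ 14, 32^4 ≡ 95, 32^8 ≡ 36, 32^16 ≡ 84, 32^32 ≡ 87, 32^64 ≡ 95 (mod 101).
Test 32^d mod 101 for each divisor d in increasing order:
32^1 ≡ 32
32^2 ≡ 14
32^4 ≡ 95
32^5 = 32^4·32^1 ≡ 10
32^10 = 32^8·32^2 ≡ 100
32^20 = 32^16·32^4 ≡ 1  ← first divisor giving 1
The order is 20.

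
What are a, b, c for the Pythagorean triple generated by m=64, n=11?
(3975, 1408, 4217)

Euclid's formula: a = m² - n², b = 2mn, c = m² + n²
m = 64, n = 11
a = 64² - 11² = 4096 - 121 = 3975
b = 2 × 64 × 11 = 1408
c = 64² + 11² = 4096 + 121 = 4217
Verification: 3975² + 1408² = 15800625 + 1982464 = 17783089 = 4217² ✓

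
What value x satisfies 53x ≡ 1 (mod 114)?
71

gcd(53, 114) = 1, so the inverse exists.
Extended Euclidean algorithm on (114, 53):
114 = 2 × 53 + 8  ⟹  8 = (1)·114 + (-2)·53
53 = 6 × 8 + 5  ⟹  5 = (-6)·114 + (13)·53
8 = 1 × 5 + 3  ⟹  3 = (7)·114 + (-15)·53
5 = 1 × 3 + 2  ⟹  2 = (-13)·114 + (28)·53
3 = 1 × 2 + 1  ⟹  1 = (20)·114 + (-43)·53
So (-43)·53 ≡ 1 (mod 114), i.e. 53^(-1) ≡ -43 ≡ 71 (mod 114).
Check: 53 × 71 = 3763 ≡ 1 (mod 114)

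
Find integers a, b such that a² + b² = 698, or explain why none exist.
13² + 23² (a=13, b=23)

Factorization: 698 = 2 × 349
By Fermat: n is sum of two squares iff every prime p ≡ 3 (mod 4) appears to even power.
All primes ≡ 3 (mod 4) appear to even power.
Search a = 0, 1, 2, … for 698 - a² a perfect square: first hit at a = 13: 698 - 169 = 529 = 23².
698 = 13² + 23² = 169 + 529 ✓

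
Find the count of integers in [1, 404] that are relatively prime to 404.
200

404 = 2^2 × 101
φ(n) = n × ∏(1 - 1/p) for each prime p dividing n
φ(404) = 404 × (1 - 1/2) × (1 - 1/101) = 200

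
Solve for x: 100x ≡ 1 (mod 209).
23

gcd(100, 209) = 1, so the inverse exists.
Extended Euclidean algorithm on (209, 100):
209 = 2 × 100 + 9  ⟹  9 = (1)·209 + (-2)·100
100 = 11 × 9 + 1  ⟹  1 = (-11)·209 + (23)·100
So (23)·100 ≡ 1 (mod 209), i.e. 100^(-1) ≡ 23 (mod 209).
Check: 100 × 23 = 2300 ≡ 1 (mod 209)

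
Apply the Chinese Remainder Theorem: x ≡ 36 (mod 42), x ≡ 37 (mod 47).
1212

Using Chinese Remainder Theorem:
M = 42 × 47 = 1974
M1 = 47, M2 = 42
y1 = 47^(-1) mod 42 = 17
y2 = 42^(-1) mod 47 = 28
x = (36×47×17 + 37×42×28) mod 1974 = 1212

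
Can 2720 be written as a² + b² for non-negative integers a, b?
4² + 52² (a=4, b=52)

Factorization: 2720 = 2^5 × 5 × 17
By Fermat: n is sum of two squares iff every prime p ≡ 3 (mod 4) appears to even power.
All primes ≡ 3 (mod 4) appear to even power.
Search a = 0, 1, 2, … for 2720 - a² a perfect square: first hit at a = 4: 2720 - 16 = 2704 = 52².
2720 = 4² + 52² = 16 + 2704 ✓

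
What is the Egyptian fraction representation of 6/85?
1/15 + 1/255

Greedy algorithm:
6/85: ceiling(85/6) = 15, use 1/15
1/255: ceiling(255/1) = 255, use 1/255
Result: 6/85 = 1/15 + 1/255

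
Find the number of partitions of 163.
142798995930

p(n) counts ways to write n as a sum of positive integers (order ignored).
Euler's pentagonal recurrence: p(k) = p(k-1) + p(k-2) - p(k-5) - p(k-7) + p(k-12) + p(k-15) - ... (offsets j(3j∓1)/2, signs ++--, p(0)=1, p(<0)=0).
DP table for k = 0..162: p(0)=1, p(1)=1, p(2)=2, p(3)=3, p(4)=5, p(5)=7, p(6)=11, p(7)=15, p(8)=22, p(9)=30, p(10)=42, p(11)=56, p(12)=77, p(13)=101, p(14)=135, p(15)=176, p(16)=231, p(17)=297, p(18)=385, p(19)=490, p(20)=627, p(21)=792, p(22)=1002, p(23)=1255, p(24)=1575, p(25)=1958, p(26)=2436, p(27)=3010, p(28)=3718, p(29)=4565, p(30)=5604, p(31)=6842, p(32)=8349, p(33)=10143, p(34)=12310, p(35)=14883, p(36)=17977, p(37)=21637, p(38)=26015, p(39)=31185, p(40)=37338, p(41)=44583, p(42)=53174, p(43)=63261, p(44)=75175, p(45)=89134, p(46)=105558, p(47)=124754, p(48)=147273, p(49)=173525, p(50)=204226, p(51)=239943, p(52)=281589, p(53)=329931, p(54)=386155, p(55)=451276, p(56)=526823, p(57)=614154, p(58)=715220, p(59)=831820, p(60)=966467, p(61)=1121505, p(62)=1300156, p(63)=1505499, p(64)=1741630, p(65)=2012558, p(66)=2323520, p(67)=2679689, p(68)=3087735, p(69)=3554345, p(70)=4087968, p(71)=4697205, p(72)=5392783, p(73)=6185689, p(74)=7089500, p(75)=8118264, p(76)=9289091, p(77)=10619863, p(78)=12132164, p(79)=13848650, p(80)=15796476, p(81)=18004327, p(82)=20506255, p(83)=23338469, p(84)=26543660, p(85)=30167357, p(86)=34262962, p(87)=38887673, p(88)=44108109, p(89)=49995925, p(90)=56634173, p(91)=64112359, p(92)=72533807, p(93)=82010177, p(94)=92669720, p(95)=104651419, p(96)=118114304, p(97)=133230930, p(98)=150198136, p(99)=169229875, p(100)=190569292, p(101)=214481126, p(102)=241265379, p(103)=271248950, p(104)=304801365, p(105)=342325709, p(106)=384276336, p(107)=431149389, p(108)=483502844, p(109)=541946240, p(110)=607163746, p(111)=679903203, p(112)=761002156, p(113)=851376628, p(114)=952050665, p(115)=1064144451, p(116)=1188908248, p(117)=1327710076, p(118)=1482074143, p(119)=1653668665, p(120)=1844349560, p(121)=2056148051, p(122)=2291320912, p(123)=2552338241, p(124)=2841940500, p(125)=3163127352, p(126)=3519222692, p(127)=3913864295, p(128)=4351078600, p(129)=4835271870, p(130)=5371315400, p(131)=5964539504, p(132)=6620830889, p(133)=7346629512, p(134)=8149040695, p(135)=9035836076, p(136)=10015581680, p(137)=11097645016, p(138)=12292341831, p(139)=13610949895, p(140)=15065878135, p(141)=16670689208, p(142)=18440293320, p(143)=20390982757, p(144)=22540654445, p(145)=24908858009, p(146)=27517052599, p(147)=30388671978, p(148)=33549419497, p(149)=37027355200, p(150)=40853235313, p(151)=45060624582, p(152)=49686288421, p(153)=54770336324, p(154)=60356673280, p(155)=66493182097, p(156)=73232243759, p(157)=80630964769, p(158)=88751778802, p(159)=97662728555, p(160)=107438159466, p(161)=118159068427, p(162)=129913904637.
Final step: p(163) = p(162) + p(161) - p(158) - p(156) + p(151) + p(148) - p(141) - p(137) + p(128) + p(123) - p(112) - p(106) + p(93) + p(86) - p(71) - p(63) + p(46) + p(37) - p(18) - p(8)
= 129913904637 + 118159068427 - 88751778802 - 73232243759 + 45060624582 + 33549419497 - 16670689208 - 11097645016 + 4351078600 + 2552338241 - 761002156 - 384276336 + 82010177 + 34262962 - 4697205 - 1505499 + 105558 + 21637 - 385 - 22
= 142798995930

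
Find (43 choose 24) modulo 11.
3

Using Lucas' theorem:
Write n=43 and k=24 in base 11:
n in base 11: [3, 10]
k in base 11: [2, 2]
C(43,24) mod 11 = ∏ C(n_i, k_i) mod 11
Digit binomials (mod 11): C(3,2) = 3; C(10,2) = 45 ≡ 1
Product: 3 × 1 = 3 ≡ 3 (mod 11)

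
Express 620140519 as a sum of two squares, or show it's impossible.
Not possible

Factorization: 620140519 = 89 × 191^3
By Fermat: n is sum of two squares iff every prime p ≡ 3 (mod 4) appears to even power.
Prime(s) ≡ 3 (mod 4) with odd exponent: [(191, 3)]
Therefore 620140519 cannot be expressed as a² + b².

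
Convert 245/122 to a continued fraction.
[2; 122]

Euclidean algorithm steps:
245 = 2 × 122 + 1
122 = 122 × 1 + 0
Continued fraction: [2; 122]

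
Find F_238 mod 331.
267

Matrix identity: Q^n = [[F_(n+1), F_n], [F_n, F_(n-1)]] with Q = [[1,1],[1,0]].
n = 238 = 11101110₂. Square-and-multiply, entries mod 331:
Q^1 = [[1,1],[1,0]]
Q^3 = (Q^1)²·Q = [[3,2],[2,1]]
Q^7 = (Q^3)²·Q = [[21,13],[13,8]]
Q^14 = (Q^7)² = [[279,46],[46,233]]
Q^29 = (Q^14)²·Q = [[237,186],[186,51]]
Q^59 = (Q^29)²·Q = [[17,71],[71,277]]
Q^119 = (Q^59)²·Q = [[55,34],[34,21]]
Q^238 = (Q^119)² = [[209,267],[267,273]]
F_238 mod 331 = Q^238[0][1] = 267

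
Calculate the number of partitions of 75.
8118264

p(n) counts ways to write n as a sum of positive integers (order ignored).
Euler's pentagonal recurrence: p(k) = p(k-1) + p(k-2) - p(k-5) - p(k-7) + p(k-12) + p(k-15) - ... (offsets j(3j∓1)/2, signs ++--, p(0)=1, p(<0)=0).
DP table for k = 0..74: p(0)=1, p(1)=1, p(2)=2, p(3)=3, p(4)=5, p(5)=7, p(6)=11, p(7)=15, p(8)=22, p(9)=30, p(10)=42, p(11)=56, p(12)=77, p(13)=101, p(14)=135, p(15)=176, p(16)=231, p(17)=297, p(18)=385, p(19)=490, p(20)=627, p(21)=792, p(22)=1002, p(23)=1255, p(24)=1575, p(25)=1958, p(26)=2436, p(27)=3010, p(28)=3718, p(29)=4565, p(30)=5604, p(31)=6842, p(32)=8349, p(33)=10143, p(34)=12310, p(35)=14883, p(36)=17977, p(37)=21637, p(38)=26015, p(39)=31185, p(40)=37338, p(41)=44583, p(42)=53174, p(43)=63261, p(44)=75175, p(45)=89134, p(46)=105558, p(47)=124754, p(48)=147273, p(49)=173525, p(50)=204226, p(51)=239943, p(52)=281589, p(53)=329931, p(54)=386155, p(55)=451276, p(56)=526823, p(57)=614154, p(58)=715220, p(59)=831820, p(60)=966467, p(61)=1121505, p(62)=1300156, p(63)=1505499, p(64)=1741630, p(65)=2012558, p(66)=2323520, p(67)=2679689, p(68)=3087735, p(69)=3554345, p(70)=4087968, p(71)=4697205, p(72)=5392783, p(73)=6185689, p(74)=7089500.
Final step: p(75) = p(74) + p(73) - p(70) - p(68) + p(63) + p(60) - p(53) - p(49) + p(40) + p(35) - p(24) - p(18) + p(5)
= 7089500 + 6185689 - 4087968 - 3087735 + 1505499 + 966467 - 329931 - 173525 + 37338 + 14883 - 1575 - 385 + 7
= 8118264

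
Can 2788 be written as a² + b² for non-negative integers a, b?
22² + 48² (a=22, b=48)

Factorization: 2788 = 2^2 × 17 × 41
By Fermat: n is sum of two squares iff every prime p ≡ 3 (mod 4) appears to even power.
All primes ≡ 3 (mod 4) appear to even power.
Search a = 0, 1, 2, … for 2788 - a² a perfect square: first hit at a = 22: 2788 - 484 = 2304 = 48².
2788 = 22² + 48² = 484 + 2304 ✓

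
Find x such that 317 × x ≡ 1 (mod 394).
307

gcd(317, 394) = 1, so the inverse exists.
Extended Euclidean algorithm on (394, 317):
394 = 1 × 317 + 77  ⟹  77 = (1)·394 + (-1)·317
317 = 4 × 77 + 9  ⟹  9 = (-4)·394 + (5)·317
77 = 8 × 9 + 5  ⟹  5 = (33)·394 + (-41)·317
9 = 1 × 5 + 4  ⟹  4 = (-37)·394 + (46)·317
5 = 1 × 4 + 1  ⟹  1 = (70)·394 + (-87)·317
So (-87)·317 ≡ 1 (mod 394), i.e. 317^(-1) ≡ -87 ≡ 307 (mod 394).
Check: 317 × 307 = 97319 ≡ 1 (mod 394)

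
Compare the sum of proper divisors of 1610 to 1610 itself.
abundant

Proper divisors of 1610: sum = 1 + 2 + 5 + 7 + 10 + 14 + 23 + 35 + 46 + 70 + 115 + 161 + 230 + 322 + 805 = 1846
Since 1846 > 1610, 1610 is abundant.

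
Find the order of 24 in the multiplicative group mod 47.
23

47 is prime, so ord(24) divides φ(47) = 46.
Divisors of 46: 1, 2, 23, 46.
Repeated squaring: 24^1 ≡ 24, 24^2 ≡ 12, 24^4 ≡ 3, 24^8 ≡ 9, 24^16 ≡ 34, 24^32 ≡ 28 (mod 47).
Test 24^d mod 47 for each divisor d in increasing order:
24^1 ≡ 24
24^2 ≡ 12
24^23 = 24^16·24^4·24^2·24^1 ≡ 1  ← first divisor giving 1
The order is 23.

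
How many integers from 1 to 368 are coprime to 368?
176

368 = 2^4 × 23
φ(n) = n × ∏(1 - 1/p) for each prime p dividing n
φ(368) = 368 × (1 - 1/2) × (1 - 1/23) = 176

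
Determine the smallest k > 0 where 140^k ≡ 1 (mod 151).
150

151 is prime, so ord(140) divides φ(151) = 150.
Divisors of 150: 1, 2, 3, 5, 6, 10, 15, 25, 30, 50, 75, 150.
Repeated squaring: 140^1 ≡ 140, 140^2 ≡ 121, 140^4 ≡ 145, 140^8 ≡ 36, 140^16 ≡ 88, 140^32 ≡ 43, 140^64 ≡ 37, 140^128 ≡ 10 (mod 151).
Test 140^d mod 151 for each divisor d in increasing order:
140^1 ≡ 140
140^2 ≡ 121
140^3 = 140^2·140^1 ≡ 28
140^5 = 140^4·140^1 ≡ 66
140^6 = 140^4·140^2 ≡ 29
140^10 = 140^8·140^2 ≡ 128
140^15 = 140^8·140^4·140^2·140^1 ≡ 143
140^25 = 140^16·140^8·140^1 ≡ 33
140^30 = 140^16·140^8·140^4·140^2 ≡ 64
140^50 = 140^32·140^16·140^2 ≡ 32
140^75 = 140^64·140^8·140^2·140^1 ≡ 150
140^150 = 140^128·140^16·140^4·140^2 ≡ 1  ← first divisor giving 1
The order is 150.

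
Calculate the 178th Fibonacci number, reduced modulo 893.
892

Matrix identity: Q^n = [[F_(n+1), F_n], [F_n, F_(n-1)]] with Q = [[1,1],[1,0]].
n = 178 = 10110010₂. Square-and-multiply, entries mod 893:
Q^1 = [[1,1],[1,0]]
Q^2 = (Q^1)² = [[2,1],[1,1]]
Q^5 = (Q^2)²·Q = [[8,5],[5,3]]
Q^11 = (Q^5)²·Q = [[144,89],[89,55]]
Q^22 = (Q^11)² = [[81,744],[744,230]]
Q^44 = (Q^22)² = [[186,97],[97,89]]
Q^89 = (Q^44)²·Q = [[133,248],[248,778]]
Q^178 = (Q^89)² = [[609,892],[892,610]]
F_178 mod 893 = Q^178[0][1] = 892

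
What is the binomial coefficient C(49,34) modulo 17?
1

Using Lucas' theorem:
Write n=49 and k=34 in base 17:
n in base 17: [2, 15]
k in base 17: [2, 0]
C(49,34) mod 17 = ∏ C(n_i, k_i) mod 17
Digit binomials (mod 17): C(2,2) = 1; C(15,0) = 1
Product: 1 × 1 = 1 ≡ 1 (mod 17)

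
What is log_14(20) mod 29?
4

Baby-step giant-step with step n = ⌈√29⌉ = 6.
Baby steps 14^j mod 29 (j:value) for j=0..5: 0:1, 1:14, 2:22, 3:18, 4:20, 5:19.
h = 20 is already in the table at j=4, so x = 4.
Check: 14^4 ≡ 20 (mod 29).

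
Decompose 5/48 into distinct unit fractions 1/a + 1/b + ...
1/10 + 1/240

Greedy algorithm:
5/48: ceiling(48/5) = 10, use 1/10
1/240: ceiling(240/1) = 240, use 1/240
Result: 5/48 = 1/10 + 1/240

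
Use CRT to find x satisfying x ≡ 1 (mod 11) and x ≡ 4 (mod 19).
23

Using Chinese Remainder Theorem:
M = 11 × 19 = 209
M1 = 19, M2 = 11
y1 = 19^(-1) mod 11 = 7
y2 = 11^(-1) mod 19 = 7
x = (1×19×7 + 4×11×7) mod 209 = 23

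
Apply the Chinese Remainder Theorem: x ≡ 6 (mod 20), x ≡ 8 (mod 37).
526

Using Chinese Remainder Theorem:
M = 20 × 37 = 740
M1 = 37, M2 = 20
y1 = 37^(-1) mod 20 = 13
y2 = 20^(-1) mod 37 = 13
x = (6×37×13 + 8×20×13) mod 740 = 526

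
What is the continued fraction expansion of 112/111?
[1; 111]

Euclidean algorithm steps:
112 = 1 × 111 + 1
111 = 111 × 1 + 0
Continued fraction: [1; 111]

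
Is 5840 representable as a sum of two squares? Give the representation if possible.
8² + 76² (a=8, b=76)

Factorization: 5840 = 2^4 × 5 × 73
By Fermat: n is sum of two squares iff every prime p ≡ 3 (mod 4) appears to even power.
All primes ≡ 3 (mod 4) appear to even power.
Search a = 0, 1, 2, … for 5840 - a² a perfect square: first hit at a = 8: 5840 - 64 = 5776 = 76².
5840 = 8² + 76² = 64 + 5776 ✓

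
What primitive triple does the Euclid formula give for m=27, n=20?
(329, 1080, 1129)

Euclid's formula: a = m² - n², b = 2mn, c = m² + n²
m = 27, n = 20
a = 27² - 20² = 729 - 400 = 329
b = 2 × 27 × 20 = 1080
c = 27² + 20² = 729 + 400 = 1129
Verification: 329² + 1080² = 108241 + 1166400 = 1274641 = 1129² ✓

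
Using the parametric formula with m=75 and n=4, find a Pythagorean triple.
(5609, 600, 5641)

Euclid's formula: a = m² - n², b = 2mn, c = m² + n²
m = 75, n = 4
a = 75² - 4² = 5625 - 16 = 5609
b = 2 × 75 × 4 = 600
c = 75² + 4² = 5625 + 16 = 5641
Verification: 5609² + 600² = 31460881 + 360000 = 31820881 = 5641² ✓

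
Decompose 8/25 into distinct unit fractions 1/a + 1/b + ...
1/4 + 1/15 + 1/300

Greedy algorithm:
8/25: ceiling(25/8) = 4, use 1/4
7/100: ceiling(100/7) = 15, use 1/15
1/300: ceiling(300/1) = 300, use 1/300
Result: 8/25 = 1/4 + 1/15 + 1/300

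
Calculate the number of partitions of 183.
896684817527

p(n) counts ways to write n as a sum of positive integers (order ignored).
Euler's pentagonal recurrence: p(k) = p(k-1) + p(k-2) - p(k-5) - p(k-7) + p(k-12) + p(k-15) - ... (offsets j(3j∓1)/2, signs ++--, p(0)=1, p(<0)=0).
DP table for k = 0..182: p(0)=1, p(1)=1, p(2)=2, p(3)=3, p(4)=5, p(5)=7, p(6)=11, p(7)=15, p(8)=22, p(9)=30, p(10)=42, p(11)=56, p(12)=77, p(13)=101, p(14)=135, p(15)=176, p(16)=231, p(17)=297, p(18)=385, p(19)=490, p(20)=627, p(21)=792, p(22)=1002, p(23)=1255, p(24)=1575, p(25)=1958, p(26)=2436, p(27)=3010, p(28)=3718, p(29)=4565, p(30)=5604, p(31)=6842, p(32)=8349, p(33)=10143, p(34)=12310, p(35)=14883, p(36)=17977, p(37)=21637, p(38)=26015, p(39)=31185, p(40)=37338, p(41)=44583, p(42)=53174, p(43)=63261, p(44)=75175, p(45)=89134, p(46)=105558, p(47)=124754, p(48)=147273, p(49)=173525, p(50)=204226, p(51)=239943, p(52)=281589, p(53)=329931, p(54)=386155, p(55)=451276, p(56)=526823, p(57)=614154, p(58)=715220, p(59)=831820, p(60)=966467, p(61)=1121505, p(62)=1300156, p(63)=1505499, p(64)=1741630, p(65)=2012558, p(66)=2323520, p(67)=2679689, p(68)=3087735, p(69)=3554345, p(70)=4087968, p(71)=4697205, p(72)=5392783, p(73)=6185689, p(74)=7089500, p(75)=8118264, p(76)=9289091, p(77)=10619863, p(78)=12132164, p(79)=13848650, p(80)=15796476, p(81)=18004327, p(82)=20506255, p(83)=23338469, p(84)=26543660, p(85)=30167357, p(86)=34262962, p(87)=38887673, p(88)=44108109, p(89)=49995925, p(90)=56634173, p(91)=64112359, p(92)=72533807, p(93)=82010177, p(94)=92669720, p(95)=104651419, p(96)=118114304, p(97)=133230930, p(98)=150198136, p(99)=169229875, p(100)=190569292, p(101)=214481126, p(102)=241265379, p(103)=271248950, p(104)=304801365, p(105)=342325709, p(106)=384276336, p(107)=431149389, p(108)=483502844, p(109)=541946240, p(110)=607163746, p(111)=679903203, p(112)=761002156, p(113)=851376628, p(114)=952050665, p(115)=1064144451, p(116)=1188908248, p(117)=1327710076, p(118)=1482074143, p(119)=1653668665, p(120)=1844349560, p(121)=2056148051, p(122)=2291320912, p(123)=2552338241, p(124)=2841940500, p(125)=3163127352, p(126)=3519222692, p(127)=3913864295, p(128)=4351078600, p(129)=4835271870, p(130)=5371315400, p(131)=5964539504, p(132)=6620830889, p(133)=7346629512, p(134)=8149040695, p(135)=9035836076, p(136)=10015581680, p(137)=11097645016, p(138)=12292341831, p(139)=13610949895, p(140)=15065878135, p(141)=16670689208, p(142)=18440293320, p(143)=20390982757, p(144)=22540654445, p(145)=24908858009, p(146)=27517052599, p(147)=30388671978, p(148)=33549419497, p(149)=37027355200, p(150)=40853235313, p(151)=45060624582, p(152)=49686288421, p(153)=54770336324, p(154)=60356673280, p(155)=66493182097, p(156)=73232243759, p(157)=80630964769, p(158)=88751778802, p(159)=97662728555, p(160)=107438159466, p(161)=118159068427, p(162)=129913904637, p(163)=142798995930, p(164)=156919475295, p(165)=172389800255, p(166)=189334822579, p(167)=207890420102, p(168)=228204732751, p(169)=250438925115, p(170)=274768617130, p(171)=301384802048, p(172)=330495499613, p(173)=362326859895, p(174)=397125074750, p(175)=435157697830, p(176)=476715857290, p(177)=522115831195, p(178)=571701605655, p(179)=625846753120, p(180)=684957390936, p(181)=749474411781, p(182)=819876908323.
Final step: p(183) = p(182) + p(181) - p(178) - p(176) + p(171) + p(168) - p(161) - p(157) + p(148) + p(143) - p(132) - p(126) + p(113) + p(106) - p(91) - p(83) + p(66) + p(57) - p(38) - p(28) + p(7)
= 819876908323 + 749474411781 - 571701605655 - 476715857290 + 301384802048 + 228204732751 - 118159068427 - 80630964769 + 33549419497 + 20390982757 - 6620830889 - 3519222692 + 851376628 + 384276336 - 64112359 - 23338469 + 2323520 + 614154 - 26015 - 3718 + 15
= 896684817527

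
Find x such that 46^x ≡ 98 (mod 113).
28

Baby-step giant-step with step n = ⌈√113⌉ = 11.
Baby steps 46^j mod 113 (j:value) for j=0..10: 0:1, 1:46, 2:82, 3:43, 4:57, 5:23, 6:41, 7:78, 8:85, 9:68, 10:77.
Giant-step multiplier: 46^(-11) ≡ 46^(112-11) = 46^101 ≡ 29 (mod 113).
Giant steps γ_i = 98·29^i mod 113: γ_0=98, γ_1=17, γ_2=41 (in table at j=6).
x = i·n + j = 2·11 + 6 = 28.
Check: 46^28 ≡ 98 (mod 113).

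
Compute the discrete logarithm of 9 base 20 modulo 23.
2

Baby-step giant-step with step n = ⌈√23⌉ = 5.
Baby steps 20^j mod 23 (j:value) for j=0..4: 0:1, 1:20, 2:9, 3:19, 4:12.
h = 9 is already in the table at j=2, so x = 2.
Check: 20^2 ≡ 9 (mod 23).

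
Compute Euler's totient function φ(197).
196

197 = 197
φ(n) = n × ∏(1 - 1/p) for each prime p dividing n
φ(197) = 197 × (1 - 1/197) = 196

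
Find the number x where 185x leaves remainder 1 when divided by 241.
142

gcd(185, 241) = 1, so the inverse exists.
Extended Euclidean algorithm on (241, 185):
241 = 1 × 185 + 56  ⟹  56 = (1)·241 + (-1)·185
185 = 3 × 56 + 17  ⟹  17 = (-3)·241 + (4)·185
56 = 3 × 17 + 5  ⟹  5 = (10)·241 + (-13)·185
17 = 3 × 5 + 2  ⟹  2 = (-33)·241 + (43)·185
5 = 2 × 2 + 1  ⟹  1 = (76)·241 + (-99)·185
So (-99)·185 ≡ 1 (mod 241), i.e. 185^(-1) ≡ -99 ≡ 142 (mod 241).
Check: 185 × 142 = 26270 ≡ 1 (mod 241)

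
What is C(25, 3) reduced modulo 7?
4

Using Lucas' theorem:
Write n=25 and k=3 in base 7:
n in base 7: [3, 4]
k in base 7: [0, 3]
C(25,3) mod 7 = ∏ C(n_i, k_i) mod 7
Digit binomials (mod 7): C(3,0) = 1; C(4,3) = 4
Product: 1 × 4 = 4 ≡ 4 (mod 7)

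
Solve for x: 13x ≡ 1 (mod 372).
229

gcd(13, 372) = 1, so the inverse exists.
Extended Euclidean algorithm on (372, 13):
372 = 28 × 13 + 8  ⟹  8 = (1)·372 + (-28)·13
13 = 1 × 8 + 5  ⟹  5 = (-1)·372 + (29)·13
8 = 1 × 5 + 3  ⟹  3 = (2)·372 + (-57)·13
5 = 1 × 3 + 2  ⟹  2 = (-3)·372 + (86)·13
3 = 1 × 2 + 1  ⟹  1 = (5)·372 + (-143)·13
So (-143)·13 ≡ 1 (mod 372), i.e. 13^(-1) ≡ -143 ≡ 229 (mod 372).
Check: 13 × 229 = 2977 ≡ 1 (mod 372)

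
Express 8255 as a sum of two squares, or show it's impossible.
Not possible

Factorization: 8255 = 5 × 13 × 127
By Fermat: n is sum of two squares iff every prime p ≡ 3 (mod 4) appears to even power.
Prime(s) ≡ 3 (mod 4) with odd exponent: [(127, 1)]
Therefore 8255 cannot be expressed as a² + b².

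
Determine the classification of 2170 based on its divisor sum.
abundant

Proper divisors of 2170: sum = 1 + 2 + 5 + 7 + 10 + 14 + 31 + 35 + 62 + 70 + 155 + 217 + 310 + 434 + 1085 = 2438
Since 2438 > 2170, 2170 is abundant.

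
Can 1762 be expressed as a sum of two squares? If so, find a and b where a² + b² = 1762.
9² + 41² (a=9, b=41)

Factorization: 1762 = 2 × 881
By Fermat: n is sum of two squares iff every prime p ≡ 3 (mod 4) appears to even power.
All primes ≡ 3 (mod 4) appear to even power.
Search a = 0, 1, 2, … for 1762 - a² a perfect square: first hit at a = 9: 1762 - 81 = 1681 = 41².
1762 = 9² + 41² = 81 + 1681 ✓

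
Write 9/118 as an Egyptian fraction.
1/14 + 1/207 + 1/85491

Greedy algorithm:
9/118: ceiling(118/9) = 14, use 1/14
2/413: ceiling(413/2) = 207, use 1/207
1/85491: ceiling(85491/1) = 85491, use 1/85491
Result: 9/118 = 1/14 + 1/207 + 1/85491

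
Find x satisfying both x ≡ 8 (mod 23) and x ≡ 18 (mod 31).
514

Using Chinese Remainder Theorem:
M = 23 × 31 = 713
M1 = 31, M2 = 23
y1 = 31^(-1) mod 23 = 3
y2 = 23^(-1) mod 31 = 27
x = (8×31×3 + 18×23×27) mod 713 = 514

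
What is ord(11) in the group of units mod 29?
28

29 is prime, so ord(11) divides φ(29) = 28.
Divisors of 28: 1, 2, 4, 7, 14, 28.
Repeated squaring: 11^1 ≡ 11, 11^2 ≡ 5, 11^4 ≡ 25, 11^8 ≡ 16, 11^16 ≡ 24 (mod 29).
Test 11^d mod 29 for each divisor d in increasing order:
11^1 ≡ 11
11^2 ≡ 5
11^4 ≡ 25
11^7 = 11^4·11^2·11^1 ≡ 12
11^14 = 11^8·11^4·11^2 ≡ 28
11^28 = 11^16·11^8·11^4 ≡ 1  ← first divisor giving 1
The order is 28.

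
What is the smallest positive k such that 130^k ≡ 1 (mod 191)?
95

191 is prime, so ord(130) divides φ(191) = 190.
Divisors of 190: 1, 2, 5, 10, 19, 38, 95, 190.
Repeated squaring: 130^1 ≡ 130, 130^2 ≡ 92, 130^4 ≡ 60, 130^8 ≡ 162, 130^16 ≡ 77, 130^32 ≡ 8, 130^64 ≡ 64, 130^128 ≡ 85 (mod 191).
Test 130^d mod 191 for each divisor d in increasing order:
130^1 ≡ 130
130^2 ≡ 92
130^5 = 130^4·130^1 ≡ 160
130^10 = 130^8·130^2 ≡ 6
130^19 = 130^16·130^2·130^1 ≡ 109
130^38 = 130^32·130^4·130^2 ≡ 39
130^95 = 130^64·130^16·130^8·130^4·130^2·130^1 ≡ 1  ← first divisor giving 1
The order is 95.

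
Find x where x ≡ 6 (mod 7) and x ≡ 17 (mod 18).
125

Using Chinese Remainder Theorem:
M = 7 × 18 = 126
M1 = 18, M2 = 7
y1 = 18^(-1) mod 7 = 2
y2 = 7^(-1) mod 18 = 13
x = (6×18×2 + 17×7×13) mod 126 = 125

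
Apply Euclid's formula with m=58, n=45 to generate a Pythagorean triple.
(1339, 5220, 5389)

Euclid's formula: a = m² - n², b = 2mn, c = m² + n²
m = 58, n = 45
a = 58² - 45² = 3364 - 2025 = 1339
b = 2 × 58 × 45 = 5220
c = 58² + 45² = 3364 + 2025 = 5389
Verification: 1339² + 5220² = 1792921 + 27248400 = 29041321 = 5389² ✓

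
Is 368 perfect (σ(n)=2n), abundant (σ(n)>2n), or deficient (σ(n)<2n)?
abundant

Proper divisors of 368: sum = 1 + 2 + 4 + 8 + 16 + 23 + 46 + 92 + 184 = 376
Since 376 > 368, 368 is abundant.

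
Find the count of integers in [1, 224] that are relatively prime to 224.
96

224 = 2^5 × 7
φ(n) = n × ∏(1 - 1/p) for each prime p dividing n
φ(224) = 224 × (1 - 1/2) × (1 - 1/7) = 96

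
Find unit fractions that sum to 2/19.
1/10 + 1/190

Greedy algorithm:
2/19: ceiling(19/2) = 10, use 1/10
1/190: ceiling(190/1) = 190, use 1/190
Result: 2/19 = 1/10 + 1/190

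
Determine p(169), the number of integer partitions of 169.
250438925115

p(n) counts ways to write n as a sum of positive integers (order ignored).
Euler's pentagonal recurrence: p(k) = p(k-1) + p(k-2) - p(k-5) - p(k-7) + p(k-12) + p(k-15) - ... (offsets j(3j∓1)/2, signs ++--, p(0)=1, p(<0)=0).
DP table for k = 0..168: p(0)=1, p(1)=1, p(2)=2, p(3)=3, p(4)=5, p(5)=7, p(6)=11, p(7)=15, p(8)=22, p(9)=30, p(10)=42, p(11)=56, p(12)=77, p(13)=101, p(14)=135, p(15)=176, p(16)=231, p(17)=297, p(18)=385, p(19)=490, p(20)=627, p(21)=792, p(22)=1002, p(23)=1255, p(24)=1575, p(25)=1958, p(26)=2436, p(27)=3010, p(28)=3718, p(29)=4565, p(30)=5604, p(31)=6842, p(32)=8349, p(33)=10143, p(34)=12310, p(35)=14883, p(36)=17977, p(37)=21637, p(38)=26015, p(39)=31185, p(40)=37338, p(41)=44583, p(42)=53174, p(43)=63261, p(44)=75175, p(45)=89134, p(46)=105558, p(47)=124754, p(48)=147273, p(49)=173525, p(50)=204226, p(51)=239943, p(52)=281589, p(53)=329931, p(54)=386155, p(55)=451276, p(56)=526823, p(57)=614154, p(58)=715220, p(59)=831820, p(60)=966467, p(61)=1121505, p(62)=1300156, p(63)=1505499, p(64)=1741630, p(65)=2012558, p(66)=2323520, p(67)=2679689, p(68)=3087735, p(69)=3554345, p(70)=4087968, p(71)=4697205, p(72)=5392783, p(73)=6185689, p(74)=7089500, p(75)=8118264, p(76)=9289091, p(77)=10619863, p(78)=12132164, p(79)=13848650, p(80)=15796476, p(81)=18004327, p(82)=20506255, p(83)=23338469, p(84)=26543660, p(85)=30167357, p(86)=34262962, p(87)=38887673, p(88)=44108109, p(89)=49995925, p(90)=56634173, p(91)=64112359, p(92)=72533807, p(93)=82010177, p(94)=92669720, p(95)=104651419, p(96)=118114304, p(97)=133230930, p(98)=150198136, p(99)=169229875, p(100)=190569292, p(101)=214481126, p(102)=241265379, p(103)=271248950, p(104)=304801365, p(105)=342325709, p(106)=384276336, p(107)=431149389, p(108)=483502844, p(109)=541946240, p(110)=607163746, p(111)=679903203, p(112)=761002156, p(113)=851376628, p(114)=952050665, p(115)=1064144451, p(116)=1188908248, p(117)=1327710076, p(118)=1482074143, p(119)=1653668665, p(120)=1844349560, p(121)=2056148051, p(122)=2291320912, p(123)=2552338241, p(124)=2841940500, p(125)=3163127352, p(126)=3519222692, p(127)=3913864295, p(128)=4351078600, p(129)=4835271870, p(130)=5371315400, p(131)=5964539504, p(132)=6620830889, p(133)=7346629512, p(134)=8149040695, p(135)=9035836076, p(136)=10015581680, p(137)=11097645016, p(138)=12292341831, p(139)=13610949895, p(140)=15065878135, p(141)=16670689208, p(142)=18440293320, p(143)=20390982757, p(144)=22540654445, p(145)=24908858009, p(146)=27517052599, p(147)=30388671978, p(148)=33549419497, p(149)=37027355200, p(150)=40853235313, p(151)=45060624582, p(152)=49686288421, p(153)=54770336324, p(154)=60356673280, p(155)=66493182097, p(156)=73232243759, p(157)=80630964769, p(158)=88751778802, p(159)=97662728555, p(160)=107438159466, p(161)=118159068427, p(162)=129913904637, p(163)=142798995930, p(164)=156919475295, p(165)=172389800255, p(166)=189334822579, p(167)=207890420102, p(168)=228204732751.
Final step: p(169) = p(168) + p(167) - p(164) - p(162) + p(157) + p(154) - p(147) - p(143) + p(134) + p(129) - p(118) - p(112) + p(99) + p(92) - p(77) - p(69) + p(52) + p(43) - p(24) - p(14)
= 228204732751 + 207890420102 - 156919475295 - 129913904637 + 80630964769 + 60356673280 - 30388671978 - 20390982757 + 8149040695 + 4835271870 - 1482074143 - 761002156 + 169229875 + 72533807 - 10619863 - 3554345 + 281589 + 63261 - 1575 - 135
= 250438925115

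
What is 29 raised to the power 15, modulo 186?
185

Repeated squaring. Binary of 15 = 1111.
29^1 ≡ 29 (mod 186); 29^2 ≡ 97 (mod 186); 29^4 ≡ 109 (mod 186); 29^8 ≡ 163 (mod 186)
29^15 = 29^1 × 29^2 × 29^4 × 29^8 ≡ 185 (mod 186)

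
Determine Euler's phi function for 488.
240

488 = 2^3 × 61
φ(n) = n × ∏(1 - 1/p) for each prime p dividing n
φ(488) = 488 × (1 - 1/2) × (1 - 1/61) = 240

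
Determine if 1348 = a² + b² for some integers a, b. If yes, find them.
18² + 32² (a=18, b=32)

Factorization: 1348 = 2^2 × 337
By Fermat: n is sum of two squares iff every prime p ≡ 3 (mod 4) appears to even power.
All primes ≡ 3 (mod 4) appear to even power.
Search a = 0, 1, 2, … for 1348 - a² a perfect square: first hit at a = 18: 1348 - 324 = 1024 = 32².
1348 = 18² + 32² = 324 + 1024 ✓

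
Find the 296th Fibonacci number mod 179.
91

Matrix identity: Q^n = [[F_(n+1), F_n], [F_n, F_(n-1)]] with Q = [[1,1],[1,0]].
n = 296 = 100101000₂. Square-and-multiply, entries mod 179:
Q^1 = [[1,1],[1,0]]
Q^2 = (Q^1)² = [[2,1],[1,1]]
Q^4 = (Q^2)² = [[5,3],[3,2]]
Q^9 = (Q^4)²·Q = [[55,34],[34,21]]
Q^18 = (Q^9)² = [[64,78],[78,165]]
Q^37 = (Q^18)²·Q = [[118,156],[156,141]]
Q^74 = (Q^37)² = [[133,129],[129,4]]
Q^148 = (Q^74)² = [[141,131],[131,10]]
Q^296 = (Q^148)² = [[168,91],[91,77]]
F_296 mod 179 = Q^296[0][1] = 91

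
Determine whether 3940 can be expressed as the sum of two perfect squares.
24² + 58² (a=24, b=58)

Factorization: 3940 = 2^2 × 5 × 197
By Fermat: n is sum of two squares iff every prime p ≡ 3 (mod 4) appears to even power.
All primes ≡ 3 (mod 4) appear to even power.
Search a = 0, 1, 2, … for 3940 - a² a perfect square: first hit at a = 24: 3940 - 576 = 3364 = 58².
3940 = 24² + 58² = 576 + 3364 ✓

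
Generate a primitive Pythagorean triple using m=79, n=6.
(6205, 948, 6277)

Euclid's formula: a = m² - n², b = 2mn, c = m² + n²
m = 79, n = 6
a = 79² - 6² = 6241 - 36 = 6205
b = 2 × 79 × 6 = 948
c = 79² + 6² = 6241 + 36 = 6277
Verification: 6205² + 948² = 38502025 + 898704 = 39400729 = 6277² ✓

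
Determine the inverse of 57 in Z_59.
29

gcd(57, 59) = 1, so the inverse exists.
Extended Euclidean algorithm on (59, 57):
59 = 1 × 57 + 2  ⟹  2 = (1)·59 + (-1)·57
57 = 28 × 2 + 1  ⟹  1 = (-28)·59 + (29)·57
So (29)·57 ≡ 1 (mod 59), i.e. 57^(-1) ≡ 29 (mod 59).
Check: 57 × 29 = 1653 ≡ 1 (mod 59)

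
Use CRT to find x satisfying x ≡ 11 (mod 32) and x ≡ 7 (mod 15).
427

Using Chinese Remainder Theorem:
M = 32 × 15 = 480
M1 = 15, M2 = 32
y1 = 15^(-1) mod 32 = 15
y2 = 32^(-1) mod 15 = 8
x = (11×15×15 + 7×32×8) mod 480 = 427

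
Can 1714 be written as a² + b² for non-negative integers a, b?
25² + 33² (a=25, b=33)

Factorization: 1714 = 2 × 857
By Fermat: n is sum of two squares iff every prime p ≡ 3 (mod 4) appears to even power.
All primes ≡ 3 (mod 4) appear to even power.
Search a = 0, 1, 2, … for 1714 - a² a perfect square: first hit at a = 25: 1714 - 625 = 1089 = 33².
1714 = 25² + 33² = 625 + 1089 ✓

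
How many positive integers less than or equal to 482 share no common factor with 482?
240

482 = 2 × 241
φ(n) = n × ∏(1 - 1/p) for each prime p dividing n
φ(482) = 482 × (1 - 1/2) × (1 - 1/241) = 240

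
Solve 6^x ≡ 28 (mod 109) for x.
46

Baby-step giant-step with step n = ⌈√109⌉ = 11.
Baby steps 6^j mod 109 (j:value) for j=0..10: 0:1, 1:6, 2:36, 3:107, 4:97, 5:37, 6:4, 7:24, 8:35, 9:101, 10:61.
Giant-step multiplier: 6^(-11) ≡ 6^(108-11) = 6^97 ≡ 14 (mod 109).
Giant steps γ_i = 28·14^i mod 109: γ_0=28, γ_1=65, γ_2=38, γ_3=96, γ_4=36 (in table at j=2).
x = i·n + j = 4·11 + 2 = 46.
Check: 6^46 ≡ 28 (mod 109).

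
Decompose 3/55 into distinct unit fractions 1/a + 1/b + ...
1/19 + 1/523 + 1/546535

Greedy algorithm:
3/55: ceiling(55/3) = 19, use 1/19
2/1045: ceiling(1045/2) = 523, use 1/523
1/546535: ceiling(546535/1) = 546535, use 1/546535
Result: 3/55 = 1/19 + 1/523 + 1/546535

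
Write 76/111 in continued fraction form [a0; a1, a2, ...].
[0; 1, 2, 5, 1, 5]

Euclidean algorithm steps:
76 = 0 × 111 + 76
111 = 1 × 76 + 35
76 = 2 × 35 + 6
35 = 5 × 6 + 5
6 = 1 × 5 + 1
5 = 5 × 1 + 0
Continued fraction: [0; 1, 2, 5, 1, 5]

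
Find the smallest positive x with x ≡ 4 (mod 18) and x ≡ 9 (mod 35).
184

Using Chinese Remainder Theorem:
M = 18 × 35 = 630
M1 = 35, M2 = 18
y1 = 35^(-1) mod 18 = 17
y2 = 18^(-1) mod 35 = 2
x = (4×35×17 + 9×18×2) mod 630 = 184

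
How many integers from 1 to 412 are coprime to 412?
204

412 = 2^2 × 103
φ(n) = n × ∏(1 - 1/p) for each prime p dividing n
φ(412) = 412 × (1 - 1/2) × (1 - 1/103) = 204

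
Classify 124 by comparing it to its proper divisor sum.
deficient

Proper divisors of 124: sum = 1 + 2 + 4 + 31 + 62 = 100
Since 100 < 124, 124 is deficient.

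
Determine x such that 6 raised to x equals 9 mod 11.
4

Baby-step giant-step with step n = ⌈√11⌉ = 4.
Baby steps 6^j mod 11 (j:value) for j=0..3: 0:1, 1:6, 2:3, 3:7.
Giant-step multiplier: 6^(-4) ≡ 6^(10-4) = 6^6 ≡ 5 (mod 11).
Giant steps γ_i = 9·5^i mod 11: γ_0=9, γ_1=1 (in table at j=0).
x = i·n + j = 1·4 + 0 = 4.
Check: 6^4 ≡ 9 (mod 11).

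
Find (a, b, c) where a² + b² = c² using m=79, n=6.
(6205, 948, 6277)

Euclid's formula: a = m² - n², b = 2mn, c = m² + n²
m = 79, n = 6
a = 79² - 6² = 6241 - 36 = 6205
b = 2 × 79 × 6 = 948
c = 79² + 6² = 6241 + 36 = 6277
Verification: 6205² + 948² = 38502025 + 898704 = 39400729 = 6277² ✓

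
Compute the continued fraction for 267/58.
[4; 1, 1, 1, 1, 11]

Euclidean algorithm steps:
267 = 4 × 58 + 35
58 = 1 × 35 + 23
35 = 1 × 23 + 12
23 = 1 × 12 + 11
12 = 1 × 11 + 1
11 = 11 × 1 + 0
Continued fraction: [4; 1, 1, 1, 1, 11]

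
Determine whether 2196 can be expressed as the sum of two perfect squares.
30² + 36² (a=30, b=36)

Factorization: 2196 = 2^2 × 3^2 × 61
By Fermat: n is sum of two squares iff every prime p ≡ 3 (mod 4) appears to even power.
All primes ≡ 3 (mod 4) appear to even power.
Search a = 0, 1, 2, … for 2196 - a² a perfect square: first hit at a = 30: 2196 - 900 = 1296 = 36².
2196 = 30² + 36² = 900 + 1296 ✓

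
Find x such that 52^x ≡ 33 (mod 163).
122

Baby-step giant-step with step n = ⌈√163⌉ = 13.
Baby steps 52^j mod 163 (j:value) for j=0..12: 0:1, 1:52, 2:96, 3:102, 4:88, 5:12, 6:135, 7:11, 8:83, 9:78, 10:144, 11:153, 12:132.
Giant-step multiplier: 52^(-13) ≡ 52^(162-13) = 52^149 ≡ 154 (mod 163).
Giant steps γ_i = 33·154^i mod 163: γ_0=33, γ_1=29, γ_2=65, γ_3=67, γ_4=49, γ_5=48, γ_6=57, γ_7=139, γ_8=53, γ_9=12 (in table at j=5).
x = i·n + j = 9·13 + 5 = 122.
Check: 52^122 ≡ 33 (mod 163).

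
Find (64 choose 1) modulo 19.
7

Using Lucas' theorem:
Write n=64 and k=1 in base 19:
n in base 19: [3, 7]
k in base 19: [0, 1]
C(64,1) mod 19 = ∏ C(n_i, k_i) mod 19
Digit binomials (mod 19): C(3,0) = 1; C(7,1) = 7
Product: 1 × 7 = 7 ≡ 7 (mod 19)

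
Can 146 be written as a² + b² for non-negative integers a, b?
5² + 11² (a=5, b=11)

Factorization: 146 = 2 × 73
By Fermat: n is sum of two squares iff every prime p ≡ 3 (mod 4) appears to even power.
All primes ≡ 3 (mod 4) appear to even power.
Search a = 0, 1, 2, … for 146 - a² a perfect square: first hit at a = 5: 146 - 25 = 121 = 11².
146 = 5² + 11² = 25 + 121 ✓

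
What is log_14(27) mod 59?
14

Baby-step giant-step with step n = ⌈√59⌉ = 8.
Baby steps 14^j mod 59 (j:value) for j=0..7: 0:1, 1:14, 2:19, 3:30, 4:7, 5:39, 6:15, 7:33.
Giant-step multiplier: 14^(-8) ≡ 14^(58-8) = 14^50 ≡ 53 (mod 59).
Giant steps γ_i = 27·53^i mod 59: γ_0=27, γ_1=15 (in table at j=6).
x = i·n + j = 1·8 + 6 = 14.
Check: 14^14 ≡ 27 (mod 59).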